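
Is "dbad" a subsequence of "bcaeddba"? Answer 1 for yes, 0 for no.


Check if "dbad" is a subsequence of "bcaeddba"
Greedy scan:
  Position 0 ('b'): no match needed
  Position 1 ('c'): no match needed
  Position 2 ('a'): no match needed
  Position 3 ('e'): no match needed
  Position 4 ('d'): matches sub[0] = 'd'
  Position 5 ('d'): no match needed
  Position 6 ('b'): matches sub[1] = 'b'
  Position 7 ('a'): matches sub[2] = 'a'
Only matched 3/4 characters => not a subsequence

0


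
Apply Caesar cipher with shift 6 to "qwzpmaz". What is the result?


Caesar cipher: shift "qwzpmaz" by 6
  'q' (pos 16) + 6 = pos 22 = 'w'
  'w' (pos 22) + 6 = pos 2 = 'c'
  'z' (pos 25) + 6 = pos 5 = 'f'
  'p' (pos 15) + 6 = pos 21 = 'v'
  'm' (pos 12) + 6 = pos 18 = 's'
  'a' (pos 0) + 6 = pos 6 = 'g'
  'z' (pos 25) + 6 = pos 5 = 'f'
Result: wcfvsgf

wcfvsgf


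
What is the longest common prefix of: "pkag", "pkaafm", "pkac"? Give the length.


Words: pkag, pkaafm, pkac
  Position 0: all 'p' => match
  Position 1: all 'k' => match
  Position 2: all 'a' => match
  Position 3: ('g', 'a', 'c') => mismatch, stop
LCP = "pka" (length 3)

3


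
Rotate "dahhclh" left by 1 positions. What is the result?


Input: "dahhclh", rotate left by 1
First 1 characters: "d"
Remaining characters: "ahhclh"
Concatenate remaining + first: "ahhclh" + "d" = "ahhclhd"

ahhclhd


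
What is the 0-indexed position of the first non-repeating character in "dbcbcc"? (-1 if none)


Input: dbcbcc
Character frequencies:
  'b': 2
  'c': 3
  'd': 1
Scanning left to right for freq == 1:
  Position 0 ('d'): unique! => answer = 0

0


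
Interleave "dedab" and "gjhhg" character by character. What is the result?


Interleaving "dedab" and "gjhhg":
  Position 0: 'd' from first, 'g' from second => "dg"
  Position 1: 'e' from first, 'j' from second => "ej"
  Position 2: 'd' from first, 'h' from second => "dh"
  Position 3: 'a' from first, 'h' from second => "ah"
  Position 4: 'b' from first, 'g' from second => "bg"
Result: dgejdhahbg

dgejdhahbg


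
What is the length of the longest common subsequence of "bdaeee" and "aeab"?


LCS of "bdaeee" and "aeab"
DP table:
           a    e    a    b
      0    0    0    0    0
  b   0    0    0    0    1
  d   0    0    0    0    1
  a   0    1    1    1    1
  e   0    1    2    2    2
  e   0    1    2    2    2
  e   0    1    2    2    2
LCS length = dp[6][4] = 2

2


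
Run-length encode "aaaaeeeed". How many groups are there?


Input: aaaaeeeed
Scanning for consecutive runs:
  Group 1: 'a' x 4 (positions 0-3)
  Group 2: 'e' x 4 (positions 4-7)
  Group 3: 'd' x 1 (positions 8-8)
Total groups: 3

3


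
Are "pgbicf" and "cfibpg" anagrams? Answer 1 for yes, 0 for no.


Strings: "pgbicf", "cfibpg"
Sorted first:  bcfgip
Sorted second: bcfgip
Sorted forms match => anagrams

1


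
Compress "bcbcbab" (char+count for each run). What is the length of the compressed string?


Input: bcbcbab
Runs:
  'b' x 1 => "b1"
  'c' x 1 => "c1"
  'b' x 1 => "b1"
  'c' x 1 => "c1"
  'b' x 1 => "b1"
  'a' x 1 => "a1"
  'b' x 1 => "b1"
Compressed: "b1c1b1c1b1a1b1"
Compressed length: 14

14


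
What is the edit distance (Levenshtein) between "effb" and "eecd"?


Computing edit distance: "effb" -> "eecd"
DP table:
           e    e    c    d
      0    1    2    3    4
  e   1    0    1    2    3
  f   2    1    1    2    3
  f   3    2    2    2    3
  b   4    3    3    3    3
Edit distance = dp[4][4] = 3

3


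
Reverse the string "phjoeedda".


Input: phjoeedda
Reading characters right to left:
  Position 8: 'a'
  Position 7: 'd'
  Position 6: 'd'
  Position 5: 'e'
  Position 4: 'e'
  Position 3: 'o'
  Position 2: 'j'
  Position 1: 'h'
  Position 0: 'p'
Reversed: addeeojhp

addeeojhp


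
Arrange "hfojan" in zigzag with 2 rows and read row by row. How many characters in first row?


Zigzag "hfojan" into 2 rows:
Placing characters:
  'h' => row 0
  'f' => row 1
  'o' => row 0
  'j' => row 1
  'a' => row 0
  'n' => row 1
Rows:
  Row 0: "hoa"
  Row 1: "fjn"
First row length: 3

3


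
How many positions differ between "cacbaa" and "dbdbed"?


Comparing "cacbaa" and "dbdbed" position by position:
  Position 0: 'c' vs 'd' => DIFFER
  Position 1: 'a' vs 'b' => DIFFER
  Position 2: 'c' vs 'd' => DIFFER
  Position 3: 'b' vs 'b' => same
  Position 4: 'a' vs 'e' => DIFFER
  Position 5: 'a' vs 'd' => DIFFER
Positions that differ: 5

5


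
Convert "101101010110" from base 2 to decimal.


Input: "101101010110" in base 2
Positional expansion:
  Digit '1' (value 1) x 2^11 = 2048
  Digit '0' (value 0) x 2^10 = 0
  Digit '1' (value 1) x 2^9 = 512
  Digit '1' (value 1) x 2^8 = 256
  Digit '0' (value 0) x 2^7 = 0
  Digit '1' (value 1) x 2^6 = 64
  Digit '0' (value 0) x 2^5 = 0
  Digit '1' (value 1) x 2^4 = 16
  Digit '0' (value 0) x 2^3 = 0
  Digit '1' (value 1) x 2^2 = 4
  Digit '1' (value 1) x 2^1 = 2
  Digit '0' (value 0) x 2^0 = 0
Sum = 2902

2902


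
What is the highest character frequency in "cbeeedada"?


Input: cbeeedada
Character counts:
  'a': 2
  'b': 1
  'c': 1
  'd': 2
  'e': 3
Maximum frequency: 3

3


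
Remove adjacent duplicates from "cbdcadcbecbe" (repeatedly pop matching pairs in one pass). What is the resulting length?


Input: cbdcadcbecbe
Stack-based adjacent duplicate removal:
  Read 'c': push. Stack: c
  Read 'b': push. Stack: cb
  Read 'd': push. Stack: cbd
  Read 'c': push. Stack: cbdc
  Read 'a': push. Stack: cbdca
  Read 'd': push. Stack: cbdcad
  Read 'c': push. Stack: cbdcadc
  Read 'b': push. Stack: cbdcadcb
  Read 'e': push. Stack: cbdcadcbe
  Read 'c': push. Stack: cbdcadcbec
  Read 'b': push. Stack: cbdcadcbecb
  Read 'e': push. Stack: cbdcadcbecbe
Final stack: "cbdcadcbecbe" (length 12)

12


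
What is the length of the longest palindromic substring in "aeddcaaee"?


Input: "aeddcaaee"
Checking substrings for palindromes:
  [2:4] "dd" (len 2) => palindrome
  [5:7] "aa" (len 2) => palindrome
  [7:9] "ee" (len 2) => palindrome
Longest palindromic substring: "dd" with length 2

2


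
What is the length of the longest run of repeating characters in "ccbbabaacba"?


Input: "ccbbabaacba"
Scanning for longest run:
  Position 1 ('c'): continues run of 'c', length=2
  Position 2 ('b'): new char, reset run to 1
  Position 3 ('b'): continues run of 'b', length=2
  Position 4 ('a'): new char, reset run to 1
  Position 5 ('b'): new char, reset run to 1
  Position 6 ('a'): new char, reset run to 1
  Position 7 ('a'): continues run of 'a', length=2
  Position 8 ('c'): new char, reset run to 1
  Position 9 ('b'): new char, reset run to 1
  Position 10 ('a'): new char, reset run to 1
Longest run: 'c' with length 2

2


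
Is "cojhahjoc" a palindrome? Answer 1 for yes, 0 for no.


Input: cojhahjoc
Reversed: cojhahjoc
  Compare pos 0 ('c') with pos 8 ('c'): match
  Compare pos 1 ('o') with pos 7 ('o'): match
  Compare pos 2 ('j') with pos 6 ('j'): match
  Compare pos 3 ('h') with pos 5 ('h'): match
Result: palindrome

1


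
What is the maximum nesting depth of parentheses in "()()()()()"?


Input: "()()()()()"
Tracking depth:
  Position 0 '(': depth becomes 1
  Position 1 ')': depth becomes 0
  Position 2 '(': depth becomes 1
  Position 3 ')': depth becomes 0
  Position 4 '(': depth becomes 1
  Position 5 ')': depth becomes 0
  Position 6 '(': depth becomes 1
  Position 7 ')': depth becomes 0
  Position 8 '(': depth becomes 1
  Position 9 ')': depth becomes 0
Maximum depth reached: 1

1


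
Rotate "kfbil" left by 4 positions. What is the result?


Input: "kfbil", rotate left by 4
First 4 characters: "kfbi"
Remaining characters: "l"
Concatenate remaining + first: "l" + "kfbi" = "lkfbi"

lkfbi


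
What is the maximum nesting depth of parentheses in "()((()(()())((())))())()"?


Input: "()((()(()())((())))())()"
Tracking depth:
  Position 0 '(': depth becomes 1
  Position 1 ')': depth becomes 0
  Position 2 '(': depth becomes 1
  Position 3 '(': depth becomes 2
  Position 4 '(': depth becomes 3
  Position 5 ')': depth becomes 2
  Position 6 '(': depth becomes 3
  Position 7 '(': depth becomes 4
  Position 8 ')': depth becomes 3
  Position 9 '(': depth becomes 4
  Position 10 ')': depth becomes 3
  Position 11 ')': depth becomes 2
  Position 12 '(': depth becomes 3
  Position 13 '(': depth becomes 4
  Position 14 '(': depth becomes 5
  Position 15 ')': depth becomes 4
  Position 16 ')': depth becomes 3
  Position 17 ')': depth becomes 2
  Position 18 ')': depth becomes 1
  Position 19 '(': depth becomes 2
  Position 20 ')': depth becomes 1
  Position 21 ')': depth becomes 0
  Position 22 '(': depth becomes 1
  Position 23 ')': depth becomes 0
Maximum depth reached: 5

5


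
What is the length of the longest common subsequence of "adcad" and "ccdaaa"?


LCS of "adcad" and "ccdaaa"
DP table:
           c    c    d    a    a    a
      0    0    0    0    0    0    0
  a   0    0    0    0    1    1    1
  d   0    0    0    1    1    1    1
  c   0    1    1    1    1    1    1
  a   0    1    1    1    2    2    2
  d   0    1    1    2    2    2    2
LCS length = dp[5][6] = 2

2


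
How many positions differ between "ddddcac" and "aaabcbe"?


Comparing "ddddcac" and "aaabcbe" position by position:
  Position 0: 'd' vs 'a' => DIFFER
  Position 1: 'd' vs 'a' => DIFFER
  Position 2: 'd' vs 'a' => DIFFER
  Position 3: 'd' vs 'b' => DIFFER
  Position 4: 'c' vs 'c' => same
  Position 5: 'a' vs 'b' => DIFFER
  Position 6: 'c' vs 'e' => DIFFER
Positions that differ: 6

6


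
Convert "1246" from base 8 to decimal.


Input: "1246" in base 8
Positional expansion:
  Digit '1' (value 1) x 8^3 = 512
  Digit '2' (value 2) x 8^2 = 128
  Digit '4' (value 4) x 8^1 = 32
  Digit '6' (value 6) x 8^0 = 6
Sum = 678

678


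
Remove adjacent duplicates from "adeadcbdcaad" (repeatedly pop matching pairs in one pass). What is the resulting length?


Input: adeadcbdcaad
Stack-based adjacent duplicate removal:
  Read 'a': push. Stack: a
  Read 'd': push. Stack: ad
  Read 'e': push. Stack: ade
  Read 'a': push. Stack: adea
  Read 'd': push. Stack: adead
  Read 'c': push. Stack: adeadc
  Read 'b': push. Stack: adeadcb
  Read 'd': push. Stack: adeadcbd
  Read 'c': push. Stack: adeadcbdc
  Read 'a': push. Stack: adeadcbdca
  Read 'a': matches stack top 'a' => pop. Stack: adeadcbdc
  Read 'd': push. Stack: adeadcbdcd
Final stack: "adeadcbdcd" (length 10)

10


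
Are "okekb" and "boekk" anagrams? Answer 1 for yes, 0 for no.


Strings: "okekb", "boekk"
Sorted first:  bekko
Sorted second: bekko
Sorted forms match => anagrams

1


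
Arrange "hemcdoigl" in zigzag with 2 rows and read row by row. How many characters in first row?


Zigzag "hemcdoigl" into 2 rows:
Placing characters:
  'h' => row 0
  'e' => row 1
  'm' => row 0
  'c' => row 1
  'd' => row 0
  'o' => row 1
  'i' => row 0
  'g' => row 1
  'l' => row 0
Rows:
  Row 0: "hmdil"
  Row 1: "ecog"
First row length: 5

5


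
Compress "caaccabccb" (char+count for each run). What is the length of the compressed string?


Input: caaccabccb
Runs:
  'c' x 1 => "c1"
  'a' x 2 => "a2"
  'c' x 2 => "c2"
  'a' x 1 => "a1"
  'b' x 1 => "b1"
  'c' x 2 => "c2"
  'b' x 1 => "b1"
Compressed: "c1a2c2a1b1c2b1"
Compressed length: 14

14


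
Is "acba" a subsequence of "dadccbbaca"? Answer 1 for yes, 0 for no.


Check if "acba" is a subsequence of "dadccbbaca"
Greedy scan:
  Position 0 ('d'): no match needed
  Position 1 ('a'): matches sub[0] = 'a'
  Position 2 ('d'): no match needed
  Position 3 ('c'): matches sub[1] = 'c'
  Position 4 ('c'): no match needed
  Position 5 ('b'): matches sub[2] = 'b'
  Position 6 ('b'): no match needed
  Position 7 ('a'): matches sub[3] = 'a'
  Position 8 ('c'): no match needed
  Position 9 ('a'): no match needed
All 4 characters matched => is a subsequence

1


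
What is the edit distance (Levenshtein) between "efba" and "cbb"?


Computing edit distance: "efba" -> "cbb"
DP table:
           c    b    b
      0    1    2    3
  e   1    1    2    3
  f   2    2    2    3
  b   3    3    2    2
  a   4    4    3    3
Edit distance = dp[4][3] = 3

3


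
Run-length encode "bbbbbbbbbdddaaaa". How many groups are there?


Input: bbbbbbbbbdddaaaa
Scanning for consecutive runs:
  Group 1: 'b' x 9 (positions 0-8)
  Group 2: 'd' x 3 (positions 9-11)
  Group 3: 'a' x 4 (positions 12-15)
Total groups: 3

3


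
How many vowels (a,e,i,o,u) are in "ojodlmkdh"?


Input: ojodlmkdh
Checking each character:
  'o' at position 0: vowel (running total: 1)
  'j' at position 1: consonant
  'o' at position 2: vowel (running total: 2)
  'd' at position 3: consonant
  'l' at position 4: consonant
  'm' at position 5: consonant
  'k' at position 6: consonant
  'd' at position 7: consonant
  'h' at position 8: consonant
Total vowels: 2

2


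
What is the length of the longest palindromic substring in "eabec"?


Input: "eabec"
Checking substrings for palindromes:
  No multi-char palindromic substrings found
Longest palindromic substring: "e" with length 1

1


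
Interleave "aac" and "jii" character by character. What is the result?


Interleaving "aac" and "jii":
  Position 0: 'a' from first, 'j' from second => "aj"
  Position 1: 'a' from first, 'i' from second => "ai"
  Position 2: 'c' from first, 'i' from second => "ci"
Result: ajaici

ajaici


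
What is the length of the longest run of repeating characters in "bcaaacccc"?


Input: "bcaaacccc"
Scanning for longest run:
  Position 1 ('c'): new char, reset run to 1
  Position 2 ('a'): new char, reset run to 1
  Position 3 ('a'): continues run of 'a', length=2
  Position 4 ('a'): continues run of 'a', length=3
  Position 5 ('c'): new char, reset run to 1
  Position 6 ('c'): continues run of 'c', length=2
  Position 7 ('c'): continues run of 'c', length=3
  Position 8 ('c'): continues run of 'c', length=4
Longest run: 'c' with length 4

4


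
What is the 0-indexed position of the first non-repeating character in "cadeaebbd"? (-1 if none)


Input: cadeaebbd
Character frequencies:
  'a': 2
  'b': 2
  'c': 1
  'd': 2
  'e': 2
Scanning left to right for freq == 1:
  Position 0 ('c'): unique! => answer = 0

0


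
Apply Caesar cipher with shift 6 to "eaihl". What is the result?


Caesar cipher: shift "eaihl" by 6
  'e' (pos 4) + 6 = pos 10 = 'k'
  'a' (pos 0) + 6 = pos 6 = 'g'
  'i' (pos 8) + 6 = pos 14 = 'o'
  'h' (pos 7) + 6 = pos 13 = 'n'
  'l' (pos 11) + 6 = pos 17 = 'r'
Result: kgonr

kgonr


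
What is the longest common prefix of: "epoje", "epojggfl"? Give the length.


Words: epoje, epojggfl
  Position 0: all 'e' => match
  Position 1: all 'p' => match
  Position 2: all 'o' => match
  Position 3: all 'j' => match
  Position 4: ('e', 'g') => mismatch, stop
LCP = "epoj" (length 4)

4


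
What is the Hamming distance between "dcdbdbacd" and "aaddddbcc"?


Comparing "dcdbdbacd" and "aaddddbcc" position by position:
  Position 0: 'd' vs 'a' => differ
  Position 1: 'c' vs 'a' => differ
  Position 2: 'd' vs 'd' => same
  Position 3: 'b' vs 'd' => differ
  Position 4: 'd' vs 'd' => same
  Position 5: 'b' vs 'd' => differ
  Position 6: 'a' vs 'b' => differ
  Position 7: 'c' vs 'c' => same
  Position 8: 'd' vs 'c' => differ
Total differences (Hamming distance): 6

6


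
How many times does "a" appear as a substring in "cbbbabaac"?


Searching for "a" in "cbbbabaac"
Scanning each position:
  Position 0: "c" => no
  Position 1: "b" => no
  Position 2: "b" => no
  Position 3: "b" => no
  Position 4: "a" => MATCH
  Position 5: "b" => no
  Position 6: "a" => MATCH
  Position 7: "a" => MATCH
  Position 8: "c" => no
Total occurrences: 3

3


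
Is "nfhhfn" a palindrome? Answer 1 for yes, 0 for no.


Input: nfhhfn
Reversed: nfhhfn
  Compare pos 0 ('n') with pos 5 ('n'): match
  Compare pos 1 ('f') with pos 4 ('f'): match
  Compare pos 2 ('h') with pos 3 ('h'): match
Result: palindrome

1


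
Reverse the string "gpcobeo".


Input: gpcobeo
Reading characters right to left:
  Position 6: 'o'
  Position 5: 'e'
  Position 4: 'b'
  Position 3: 'o'
  Position 2: 'c'
  Position 1: 'p'
  Position 0: 'g'
Reversed: oebocpg

oebocpg


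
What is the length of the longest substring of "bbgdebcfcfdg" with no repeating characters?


Input: "bbgdebcfcfdg"
Sliding window (track last position of each char):
  Position 0 ('b'): window [0,0] length 1 -- new best
  Position 1 ('b'): repeat (last at 0), move window start to 1
  Position 1 ('b'): window [1,1] length 1
  Position 2 ('g'): window [1,2] length 2 -- new best
  Position 3 ('d'): window [1,3] length 3 -- new best
  Position 4 ('e'): window [1,4] length 4 -- new best
  Position 5 ('b'): repeat (last at 1), move window start to 2
  Position 5 ('b'): window [2,5] length 4
  Position 6 ('c'): window [2,6] length 5 -- new best
  Position 7 ('f'): window [2,7] length 6 -- new best
  Position 8 ('c'): repeat (last at 6), move window start to 7
  Position 8 ('c'): window [7,8] length 2
  Position 9 ('f'): repeat (last at 7), move window start to 8
  Position 9 ('f'): window [8,9] length 2
  Position 10 ('d'): window [8,10] length 3
  Position 11 ('g'): window [8,11] length 4
Longest substring with no repeats: "gdebcf" with length 6

6


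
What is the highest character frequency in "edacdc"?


Input: edacdc
Character counts:
  'a': 1
  'c': 2
  'd': 2
  'e': 1
Maximum frequency: 2

2


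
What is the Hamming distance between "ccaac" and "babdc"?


Comparing "ccaac" and "babdc" position by position:
  Position 0: 'c' vs 'b' => differ
  Position 1: 'c' vs 'a' => differ
  Position 2: 'a' vs 'b' => differ
  Position 3: 'a' vs 'd' => differ
  Position 4: 'c' vs 'c' => same
Total differences (Hamming distance): 4

4


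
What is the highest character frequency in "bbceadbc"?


Input: bbceadbc
Character counts:
  'a': 1
  'b': 3
  'c': 2
  'd': 1
  'e': 1
Maximum frequency: 3

3


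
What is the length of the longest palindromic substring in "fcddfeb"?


Input: "fcddfeb"
Checking substrings for palindromes:
  [2:4] "dd" (len 2) => palindrome
Longest palindromic substring: "dd" with length 2

2


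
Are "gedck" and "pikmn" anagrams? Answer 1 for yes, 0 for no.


Strings: "gedck", "pikmn"
Sorted first:  cdegk
Sorted second: ikmnp
Differ at position 0: 'c' vs 'i' => not anagrams

0


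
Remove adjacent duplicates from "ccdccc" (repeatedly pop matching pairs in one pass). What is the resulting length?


Input: ccdccc
Stack-based adjacent duplicate removal:
  Read 'c': push. Stack: c
  Read 'c': matches stack top 'c' => pop. Stack: (empty)
  Read 'd': push. Stack: d
  Read 'c': push. Stack: dc
  Read 'c': matches stack top 'c' => pop. Stack: d
  Read 'c': push. Stack: dc
Final stack: "dc" (length 2)

2


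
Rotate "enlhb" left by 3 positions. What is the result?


Input: "enlhb", rotate left by 3
First 3 characters: "enl"
Remaining characters: "hb"
Concatenate remaining + first: "hb" + "enl" = "hbenl"

hbenl


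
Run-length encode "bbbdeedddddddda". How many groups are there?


Input: bbbdeedddddddda
Scanning for consecutive runs:
  Group 1: 'b' x 3 (positions 0-2)
  Group 2: 'd' x 1 (positions 3-3)
  Group 3: 'e' x 2 (positions 4-5)
  Group 4: 'd' x 8 (positions 6-13)
  Group 5: 'a' x 1 (positions 14-14)
Total groups: 5

5


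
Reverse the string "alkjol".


Input: alkjol
Reading characters right to left:
  Position 5: 'l'
  Position 4: 'o'
  Position 3: 'j'
  Position 2: 'k'
  Position 1: 'l'
  Position 0: 'a'
Reversed: lojkla

lojkla


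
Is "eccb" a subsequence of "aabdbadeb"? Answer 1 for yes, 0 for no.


Check if "eccb" is a subsequence of "aabdbadeb"
Greedy scan:
  Position 0 ('a'): no match needed
  Position 1 ('a'): no match needed
  Position 2 ('b'): no match needed
  Position 3 ('d'): no match needed
  Position 4 ('b'): no match needed
  Position 5 ('a'): no match needed
  Position 6 ('d'): no match needed
  Position 7 ('e'): matches sub[0] = 'e'
  Position 8 ('b'): no match needed
Only matched 1/4 characters => not a subsequence

0


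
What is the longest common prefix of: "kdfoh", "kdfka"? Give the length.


Words: kdfoh, kdfka
  Position 0: all 'k' => match
  Position 1: all 'd' => match
  Position 2: all 'f' => match
  Position 3: ('o', 'k') => mismatch, stop
LCP = "kdf" (length 3)

3


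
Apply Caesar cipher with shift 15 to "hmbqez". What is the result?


Caesar cipher: shift "hmbqez" by 15
  'h' (pos 7) + 15 = pos 22 = 'w'
  'm' (pos 12) + 15 = pos 1 = 'b'
  'b' (pos 1) + 15 = pos 16 = 'q'
  'q' (pos 16) + 15 = pos 5 = 'f'
  'e' (pos 4) + 15 = pos 19 = 't'
  'z' (pos 25) + 15 = pos 14 = 'o'
Result: wbqfto

wbqfto


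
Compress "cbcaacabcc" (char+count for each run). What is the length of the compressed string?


Input: cbcaacabcc
Runs:
  'c' x 1 => "c1"
  'b' x 1 => "b1"
  'c' x 1 => "c1"
  'a' x 2 => "a2"
  'c' x 1 => "c1"
  'a' x 1 => "a1"
  'b' x 1 => "b1"
  'c' x 2 => "c2"
Compressed: "c1b1c1a2c1a1b1c2"
Compressed length: 16

16


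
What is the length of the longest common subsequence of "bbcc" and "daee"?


LCS of "bbcc" and "daee"
DP table:
           d    a    e    e
      0    0    0    0    0
  b   0    0    0    0    0
  b   0    0    0    0    0
  c   0    0    0    0    0
  c   0    0    0    0    0
LCS length = dp[4][4] = 0

0


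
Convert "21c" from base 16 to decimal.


Input: "21c" in base 16
Positional expansion:
  Digit '2' (value 2) x 16^2 = 512
  Digit '1' (value 1) x 16^1 = 16
  Digit 'c' (value 12) x 16^0 = 12
Sum = 540

540


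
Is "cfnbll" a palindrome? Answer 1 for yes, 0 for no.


Input: cfnbll
Reversed: llbnfc
  Compare pos 0 ('c') with pos 5 ('l'): MISMATCH
  Compare pos 1 ('f') with pos 4 ('l'): MISMATCH
  Compare pos 2 ('n') with pos 3 ('b'): MISMATCH
Result: not a palindrome

0


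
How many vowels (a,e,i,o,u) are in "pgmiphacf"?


Input: pgmiphacf
Checking each character:
  'p' at position 0: consonant
  'g' at position 1: consonant
  'm' at position 2: consonant
  'i' at position 3: vowel (running total: 1)
  'p' at position 4: consonant
  'h' at position 5: consonant
  'a' at position 6: vowel (running total: 2)
  'c' at position 7: consonant
  'f' at position 8: consonant
Total vowels: 2

2


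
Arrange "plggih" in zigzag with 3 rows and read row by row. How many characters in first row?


Zigzag "plggih" into 3 rows:
Placing characters:
  'p' => row 0
  'l' => row 1
  'g' => row 2
  'g' => row 1
  'i' => row 0
  'h' => row 1
Rows:
  Row 0: "pi"
  Row 1: "lgh"
  Row 2: "g"
First row length: 2

2


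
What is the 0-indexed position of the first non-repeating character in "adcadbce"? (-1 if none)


Input: adcadbce
Character frequencies:
  'a': 2
  'b': 1
  'c': 2
  'd': 2
  'e': 1
Scanning left to right for freq == 1:
  Position 0 ('a'): freq=2, skip
  Position 1 ('d'): freq=2, skip
  Position 2 ('c'): freq=2, skip
  Position 3 ('a'): freq=2, skip
  Position 4 ('d'): freq=2, skip
  Position 5 ('b'): unique! => answer = 5

5


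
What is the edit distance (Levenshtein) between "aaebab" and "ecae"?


Computing edit distance: "aaebab" -> "ecae"
DP table:
           e    c    a    e
      0    1    2    3    4
  a   1    1    2    2    3
  a   2    2    2    2    3
  e   3    2    3    3    2
  b   4    3    3    4    3
  a   5    4    4    3    4
  b   6    5    5    4    4
Edit distance = dp[6][4] = 4

4


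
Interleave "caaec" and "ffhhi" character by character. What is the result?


Interleaving "caaec" and "ffhhi":
  Position 0: 'c' from first, 'f' from second => "cf"
  Position 1: 'a' from first, 'f' from second => "af"
  Position 2: 'a' from first, 'h' from second => "ah"
  Position 3: 'e' from first, 'h' from second => "eh"
  Position 4: 'c' from first, 'i' from second => "ci"
Result: cfafahehci

cfafahehci


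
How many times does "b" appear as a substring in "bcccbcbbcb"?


Searching for "b" in "bcccbcbbcb"
Scanning each position:
  Position 0: "b" => MATCH
  Position 1: "c" => no
  Position 2: "c" => no
  Position 3: "c" => no
  Position 4: "b" => MATCH
  Position 5: "c" => no
  Position 6: "b" => MATCH
  Position 7: "b" => MATCH
  Position 8: "c" => no
  Position 9: "b" => MATCH
Total occurrences: 5

5


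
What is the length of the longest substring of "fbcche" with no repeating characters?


Input: "fbcche"
Sliding window (track last position of each char):
  Position 0 ('f'): window [0,0] length 1 -- new best
  Position 1 ('b'): window [0,1] length 2 -- new best
  Position 2 ('c'): window [0,2] length 3 -- new best
  Position 3 ('c'): repeat (last at 2), move window start to 3
  Position 3 ('c'): window [3,3] length 1
  Position 4 ('h'): window [3,4] length 2
  Position 5 ('e'): window [3,5] length 3
Longest substring with no repeats: "fbc" with length 3

3


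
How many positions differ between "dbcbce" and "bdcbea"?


Comparing "dbcbce" and "bdcbea" position by position:
  Position 0: 'd' vs 'b' => DIFFER
  Position 1: 'b' vs 'd' => DIFFER
  Position 2: 'c' vs 'c' => same
  Position 3: 'b' vs 'b' => same
  Position 4: 'c' vs 'e' => DIFFER
  Position 5: 'e' vs 'a' => DIFFER
Positions that differ: 4

4


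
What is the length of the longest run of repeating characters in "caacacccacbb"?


Input: "caacacccacbb"
Scanning for longest run:
  Position 1 ('a'): new char, reset run to 1
  Position 2 ('a'): continues run of 'a', length=2
  Position 3 ('c'): new char, reset run to 1
  Position 4 ('a'): new char, reset run to 1
  Position 5 ('c'): new char, reset run to 1
  Position 6 ('c'): continues run of 'c', length=2
  Position 7 ('c'): continues run of 'c', length=3
  Position 8 ('a'): new char, reset run to 1
  Position 9 ('c'): new char, reset run to 1
  Position 10 ('b'): new char, reset run to 1
  Position 11 ('b'): continues run of 'b', length=2
Longest run: 'c' with length 3

3


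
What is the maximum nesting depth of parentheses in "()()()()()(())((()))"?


Input: "()()()()()(())((()))"
Tracking depth:
  Position 0 '(': depth becomes 1
  Position 1 ')': depth becomes 0
  Position 2 '(': depth becomes 1
  Position 3 ')': depth becomes 0
  Position 4 '(': depth becomes 1
  Position 5 ')': depth becomes 0
  Position 6 '(': depth becomes 1
  Position 7 ')': depth becomes 0
  Position 8 '(': depth becomes 1
  Position 9 ')': depth becomes 0
  Position 10 '(': depth becomes 1
  Position 11 '(': depth becomes 2
  Position 12 ')': depth becomes 1
  Position 13 ')': depth becomes 0
  Position 14 '(': depth becomes 1
  Position 15 '(': depth becomes 2
  Position 16 '(': depth becomes 3
  Position 17 ')': depth becomes 2
  Position 18 ')': depth becomes 1
  Position 19 ')': depth becomes 0
Maximum depth reached: 3

3


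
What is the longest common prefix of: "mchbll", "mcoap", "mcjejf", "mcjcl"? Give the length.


Words: mchbll, mcoap, mcjejf, mcjcl
  Position 0: all 'm' => match
  Position 1: all 'c' => match
  Position 2: ('h', 'o', 'j', 'j') => mismatch, stop
LCP = "mc" (length 2)

2


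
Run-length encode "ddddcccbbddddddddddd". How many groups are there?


Input: ddddcccbbddddddddddd
Scanning for consecutive runs:
  Group 1: 'd' x 4 (positions 0-3)
  Group 2: 'c' x 3 (positions 4-6)
  Group 3: 'b' x 2 (positions 7-8)
  Group 4: 'd' x 11 (positions 9-19)
Total groups: 4

4


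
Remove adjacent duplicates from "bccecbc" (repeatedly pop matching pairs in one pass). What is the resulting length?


Input: bccecbc
Stack-based adjacent duplicate removal:
  Read 'b': push. Stack: b
  Read 'c': push. Stack: bc
  Read 'c': matches stack top 'c' => pop. Stack: b
  Read 'e': push. Stack: be
  Read 'c': push. Stack: bec
  Read 'b': push. Stack: becb
  Read 'c': push. Stack: becbc
Final stack: "becbc" (length 5)

5


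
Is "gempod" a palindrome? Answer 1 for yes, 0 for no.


Input: gempod
Reversed: dopmeg
  Compare pos 0 ('g') with pos 5 ('d'): MISMATCH
  Compare pos 1 ('e') with pos 4 ('o'): MISMATCH
  Compare pos 2 ('m') with pos 3 ('p'): MISMATCH
Result: not a palindrome

0


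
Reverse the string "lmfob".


Input: lmfob
Reading characters right to left:
  Position 4: 'b'
  Position 3: 'o'
  Position 2: 'f'
  Position 1: 'm'
  Position 0: 'l'
Reversed: bofml

bofml


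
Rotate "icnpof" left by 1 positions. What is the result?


Input: "icnpof", rotate left by 1
First 1 characters: "i"
Remaining characters: "cnpof"
Concatenate remaining + first: "cnpof" + "i" = "cnpofi"

cnpofi


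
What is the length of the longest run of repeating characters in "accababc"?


Input: "accababc"
Scanning for longest run:
  Position 1 ('c'): new char, reset run to 1
  Position 2 ('c'): continues run of 'c', length=2
  Position 3 ('a'): new char, reset run to 1
  Position 4 ('b'): new char, reset run to 1
  Position 5 ('a'): new char, reset run to 1
  Position 6 ('b'): new char, reset run to 1
  Position 7 ('c'): new char, reset run to 1
Longest run: 'c' with length 2

2


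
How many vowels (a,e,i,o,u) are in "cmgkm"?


Input: cmgkm
Checking each character:
  'c' at position 0: consonant
  'm' at position 1: consonant
  'g' at position 2: consonant
  'k' at position 3: consonant
  'm' at position 4: consonant
Total vowels: 0

0


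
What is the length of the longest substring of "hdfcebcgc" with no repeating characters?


Input: "hdfcebcgc"
Sliding window (track last position of each char):
  Position 0 ('h'): window [0,0] length 1 -- new best
  Position 1 ('d'): window [0,1] length 2 -- new best
  Position 2 ('f'): window [0,2] length 3 -- new best
  Position 3 ('c'): window [0,3] length 4 -- new best
  Position 4 ('e'): window [0,4] length 5 -- new best
  Position 5 ('b'): window [0,5] length 6 -- new best
  Position 6 ('c'): repeat (last at 3), move window start to 4
  Position 6 ('c'): window [4,6] length 3
  Position 7 ('g'): window [4,7] length 4
  Position 8 ('c'): repeat (last at 6), move window start to 7
  Position 8 ('c'): window [7,8] length 2
Longest substring with no repeats: "hdfceb" with length 6

6


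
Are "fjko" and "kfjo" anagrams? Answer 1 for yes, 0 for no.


Strings: "fjko", "kfjo"
Sorted first:  fjko
Sorted second: fjko
Sorted forms match => anagrams

1


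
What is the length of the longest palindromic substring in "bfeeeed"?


Input: "bfeeeed"
Checking substrings for palindromes:
  [2:6] "eeee" (len 4) => palindrome
  [2:5] "eee" (len 3) => palindrome
  [3:6] "eee" (len 3) => palindrome
  [2:4] "ee" (len 2) => palindrome
  [3:5] "ee" (len 2) => palindrome
  [4:6] "ee" (len 2) => palindrome
Longest palindromic substring: "eeee" with length 4

4


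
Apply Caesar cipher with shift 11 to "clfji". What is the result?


Caesar cipher: shift "clfji" by 11
  'c' (pos 2) + 11 = pos 13 = 'n'
  'l' (pos 11) + 11 = pos 22 = 'w'
  'f' (pos 5) + 11 = pos 16 = 'q'
  'j' (pos 9) + 11 = pos 20 = 'u'
  'i' (pos 8) + 11 = pos 19 = 't'
Result: nwqut

nwqut


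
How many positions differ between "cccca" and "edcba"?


Comparing "cccca" and "edcba" position by position:
  Position 0: 'c' vs 'e' => DIFFER
  Position 1: 'c' vs 'd' => DIFFER
  Position 2: 'c' vs 'c' => same
  Position 3: 'c' vs 'b' => DIFFER
  Position 4: 'a' vs 'a' => same
Positions that differ: 3

3


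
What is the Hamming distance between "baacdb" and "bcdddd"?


Comparing "baacdb" and "bcdddd" position by position:
  Position 0: 'b' vs 'b' => same
  Position 1: 'a' vs 'c' => differ
  Position 2: 'a' vs 'd' => differ
  Position 3: 'c' vs 'd' => differ
  Position 4: 'd' vs 'd' => same
  Position 5: 'b' vs 'd' => differ
Total differences (Hamming distance): 4

4


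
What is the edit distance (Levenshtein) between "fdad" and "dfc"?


Computing edit distance: "fdad" -> "dfc"
DP table:
           d    f    c
      0    1    2    3
  f   1    1    1    2
  d   2    1    2    2
  a   3    2    2    3
  d   4    3    3    3
Edit distance = dp[4][3] = 3

3


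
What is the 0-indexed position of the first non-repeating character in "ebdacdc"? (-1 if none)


Input: ebdacdc
Character frequencies:
  'a': 1
  'b': 1
  'c': 2
  'd': 2
  'e': 1
Scanning left to right for freq == 1:
  Position 0 ('e'): unique! => answer = 0

0


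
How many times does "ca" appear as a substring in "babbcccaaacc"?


Searching for "ca" in "babbcccaaacc"
Scanning each position:
  Position 0: "ba" => no
  Position 1: "ab" => no
  Position 2: "bb" => no
  Position 3: "bc" => no
  Position 4: "cc" => no
  Position 5: "cc" => no
  Position 6: "ca" => MATCH
  Position 7: "aa" => no
  Position 8: "aa" => no
  Position 9: "ac" => no
  Position 10: "cc" => no
Total occurrences: 1

1


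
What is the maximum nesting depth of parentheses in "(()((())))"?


Input: "(()((())))"
Tracking depth:
  Position 0 '(': depth becomes 1
  Position 1 '(': depth becomes 2
  Position 2 ')': depth becomes 1
  Position 3 '(': depth becomes 2
  Position 4 '(': depth becomes 3
  Position 5 '(': depth becomes 4
  Position 6 ')': depth becomes 3
  Position 7 ')': depth becomes 2
  Position 8 ')': depth becomes 1
  Position 9 ')': depth becomes 0
Maximum depth reached: 4

4


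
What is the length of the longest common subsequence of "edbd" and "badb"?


LCS of "edbd" and "badb"
DP table:
           b    a    d    b
      0    0    0    0    0
  e   0    0    0    0    0
  d   0    0    0    1    1
  b   0    1    1    1    2
  d   0    1    1    2    2
LCS length = dp[4][4] = 2

2


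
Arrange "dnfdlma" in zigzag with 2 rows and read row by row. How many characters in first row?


Zigzag "dnfdlma" into 2 rows:
Placing characters:
  'd' => row 0
  'n' => row 1
  'f' => row 0
  'd' => row 1
  'l' => row 0
  'm' => row 1
  'a' => row 0
Rows:
  Row 0: "dfla"
  Row 1: "ndm"
First row length: 4

4


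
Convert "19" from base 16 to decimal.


Input: "19" in base 16
Positional expansion:
  Digit '1' (value 1) x 16^1 = 16
  Digit '9' (value 9) x 16^0 = 9
Sum = 25

25


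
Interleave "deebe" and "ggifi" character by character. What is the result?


Interleaving "deebe" and "ggifi":
  Position 0: 'd' from first, 'g' from second => "dg"
  Position 1: 'e' from first, 'g' from second => "eg"
  Position 2: 'e' from first, 'i' from second => "ei"
  Position 3: 'b' from first, 'f' from second => "bf"
  Position 4: 'e' from first, 'i' from second => "ei"
Result: dgegeibfei

dgegeibfei


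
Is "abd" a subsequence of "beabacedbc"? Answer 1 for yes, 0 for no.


Check if "abd" is a subsequence of "beabacedbc"
Greedy scan:
  Position 0 ('b'): no match needed
  Position 1 ('e'): no match needed
  Position 2 ('a'): matches sub[0] = 'a'
  Position 3 ('b'): matches sub[1] = 'b'
  Position 4 ('a'): no match needed
  Position 5 ('c'): no match needed
  Position 6 ('e'): no match needed
  Position 7 ('d'): matches sub[2] = 'd'
  Position 8 ('b'): no match needed
  Position 9 ('c'): no match needed
All 3 characters matched => is a subsequence

1


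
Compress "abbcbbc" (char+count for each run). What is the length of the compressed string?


Input: abbcbbc
Runs:
  'a' x 1 => "a1"
  'b' x 2 => "b2"
  'c' x 1 => "c1"
  'b' x 2 => "b2"
  'c' x 1 => "c1"
Compressed: "a1b2c1b2c1"
Compressed length: 10

10


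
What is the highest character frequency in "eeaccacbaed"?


Input: eeaccacbaed
Character counts:
  'a': 3
  'b': 1
  'c': 3
  'd': 1
  'e': 3
Maximum frequency: 3

3


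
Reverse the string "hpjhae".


Input: hpjhae
Reading characters right to left:
  Position 5: 'e'
  Position 4: 'a'
  Position 3: 'h'
  Position 2: 'j'
  Position 1: 'p'
  Position 0: 'h'
Reversed: eahjph

eahjph


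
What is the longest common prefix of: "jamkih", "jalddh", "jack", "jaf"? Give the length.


Words: jamkih, jalddh, jack, jaf
  Position 0: all 'j' => match
  Position 1: all 'a' => match
  Position 2: ('m', 'l', 'c', 'f') => mismatch, stop
LCP = "ja" (length 2)

2


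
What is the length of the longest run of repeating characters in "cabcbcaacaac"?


Input: "cabcbcaacaac"
Scanning for longest run:
  Position 1 ('a'): new char, reset run to 1
  Position 2 ('b'): new char, reset run to 1
  Position 3 ('c'): new char, reset run to 1
  Position 4 ('b'): new char, reset run to 1
  Position 5 ('c'): new char, reset run to 1
  Position 6 ('a'): new char, reset run to 1
  Position 7 ('a'): continues run of 'a', length=2
  Position 8 ('c'): new char, reset run to 1
  Position 9 ('a'): new char, reset run to 1
  Position 10 ('a'): continues run of 'a', length=2
  Position 11 ('c'): new char, reset run to 1
Longest run: 'a' with length 2

2


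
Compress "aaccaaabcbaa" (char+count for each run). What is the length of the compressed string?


Input: aaccaaabcbaa
Runs:
  'a' x 2 => "a2"
  'c' x 2 => "c2"
  'a' x 3 => "a3"
  'b' x 1 => "b1"
  'c' x 1 => "c1"
  'b' x 1 => "b1"
  'a' x 2 => "a2"
Compressed: "a2c2a3b1c1b1a2"
Compressed length: 14

14


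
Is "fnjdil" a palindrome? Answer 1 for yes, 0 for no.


Input: fnjdil
Reversed: lidjnf
  Compare pos 0 ('f') with pos 5 ('l'): MISMATCH
  Compare pos 1 ('n') with pos 4 ('i'): MISMATCH
  Compare pos 2 ('j') with pos 3 ('d'): MISMATCH
Result: not a palindrome

0


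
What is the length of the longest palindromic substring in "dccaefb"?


Input: "dccaefb"
Checking substrings for palindromes:
  [1:3] "cc" (len 2) => palindrome
Longest palindromic substring: "cc" with length 2

2


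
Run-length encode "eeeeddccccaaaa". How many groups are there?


Input: eeeeddccccaaaa
Scanning for consecutive runs:
  Group 1: 'e' x 4 (positions 0-3)
  Group 2: 'd' x 2 (positions 4-5)
  Group 3: 'c' x 4 (positions 6-9)
  Group 4: 'a' x 4 (positions 10-13)
Total groups: 4

4


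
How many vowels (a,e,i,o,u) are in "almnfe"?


Input: almnfe
Checking each character:
  'a' at position 0: vowel (running total: 1)
  'l' at position 1: consonant
  'm' at position 2: consonant
  'n' at position 3: consonant
  'f' at position 4: consonant
  'e' at position 5: vowel (running total: 2)
Total vowels: 2

2


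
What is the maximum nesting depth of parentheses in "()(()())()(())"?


Input: "()(()())()(())"
Tracking depth:
  Position 0 '(': depth becomes 1
  Position 1 ')': depth becomes 0
  Position 2 '(': depth becomes 1
  Position 3 '(': depth becomes 2
  Position 4 ')': depth becomes 1
  Position 5 '(': depth becomes 2
  Position 6 ')': depth becomes 1
  Position 7 ')': depth becomes 0
  Position 8 '(': depth becomes 1
  Position 9 ')': depth becomes 0
  Position 10 '(': depth becomes 1
  Position 11 '(': depth becomes 2
  Position 12 ')': depth becomes 1
  Position 13 ')': depth becomes 0
Maximum depth reached: 2

2


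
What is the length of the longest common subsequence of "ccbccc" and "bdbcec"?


LCS of "ccbccc" and "bdbcec"
DP table:
           b    d    b    c    e    c
      0    0    0    0    0    0    0
  c   0    0    0    0    1    1    1
  c   0    0    0    0    1    1    2
  b   0    1    1    1    1    1    2
  c   0    1    1    1    2    2    2
  c   0    1    1    1    2    2    3
  c   0    1    1    1    2    2    3
LCS length = dp[6][6] = 3

3


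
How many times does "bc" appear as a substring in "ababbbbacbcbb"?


Searching for "bc" in "ababbbbacbcbb"
Scanning each position:
  Position 0: "ab" => no
  Position 1: "ba" => no
  Position 2: "ab" => no
  Position 3: "bb" => no
  Position 4: "bb" => no
  Position 5: "bb" => no
  Position 6: "ba" => no
  Position 7: "ac" => no
  Position 8: "cb" => no
  Position 9: "bc" => MATCH
  Position 10: "cb" => no
  Position 11: "bb" => no
Total occurrences: 1

1


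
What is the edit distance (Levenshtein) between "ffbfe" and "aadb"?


Computing edit distance: "ffbfe" -> "aadb"
DP table:
           a    a    d    b
      0    1    2    3    4
  f   1    1    2    3    4
  f   2    2    2    3    4
  b   3    3    3    3    3
  f   4    4    4    4    4
  e   5    5    5    5    5
Edit distance = dp[5][4] = 5

5


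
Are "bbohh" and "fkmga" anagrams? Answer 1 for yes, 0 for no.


Strings: "bbohh", "fkmga"
Sorted first:  bbhho
Sorted second: afgkm
Differ at position 0: 'b' vs 'a' => not anagrams

0


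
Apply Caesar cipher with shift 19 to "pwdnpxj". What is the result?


Caesar cipher: shift "pwdnpxj" by 19
  'p' (pos 15) + 19 = pos 8 = 'i'
  'w' (pos 22) + 19 = pos 15 = 'p'
  'd' (pos 3) + 19 = pos 22 = 'w'
  'n' (pos 13) + 19 = pos 6 = 'g'
  'p' (pos 15) + 19 = pos 8 = 'i'
  'x' (pos 23) + 19 = pos 16 = 'q'
  'j' (pos 9) + 19 = pos 2 = 'c'
Result: ipwgiqc

ipwgiqc
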